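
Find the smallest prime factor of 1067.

1067 is odd.
Digit sum 14, not divisible by 3.
Ends in 7: not divisible by 5.
7: 1067 = 7·152 + 3
11: 1067 = 11·97

11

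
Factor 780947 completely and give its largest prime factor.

780947 = 83 · 9409
9409 = 97 · 97
97 = 97 · 1
So 780947 = 83 · 97^2; the largest prime factor is 97.

97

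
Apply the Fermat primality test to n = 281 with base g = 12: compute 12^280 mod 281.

12^1 ≡ 12 (mod 281)
12^2 ≡ 12^2 = 144 ≡ 144 (mod 281)
12^4 ≡ 144^2 = 20736 ≡ 223 (mod 281)
12^8 ≡ 223^2 = 49729 ≡ 273 (mod 281)
12^16 ≡ 273^2 = 74529 ≡ 64 (mod 281)
12^32 ≡ 64^2 = 4096 ≡ 162 (mod 281)
12^64 ≡ 162^2 = 26244 ≡ 111 (mod 281)
12^128 ≡ 111^2 = 12321 ≡ 238 (mod 281)
12^256 ≡ 238^2 = 56644 ≡ 163 (mod 281)
280 = 256 + 16 + 8 in binary powers of 2.
So 12^280 ≡ 163 · 64 · 273 ≡ 1 (mod 281).
Since the result is 1, base 12 gives no evidence that 281 is composite.

1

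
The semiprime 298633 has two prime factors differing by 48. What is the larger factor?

Since p = q + 48, we have 298633 = q(q + 48), so q² + 48q − 298633 = 0.
Discriminant: 48² + 4·298633 = 2304 + 1194532 = 1196836; √1196836 = 1094.
q = (−48 + 1094)/2 = 523, and p = q + 48 = 571.
Check: 523 · 571 = 298633.

571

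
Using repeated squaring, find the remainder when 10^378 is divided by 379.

1

10^1 ≡ 10 (mod 379)
10^2 ≡ 10^2 = 100 ≡ 100 (mod 379)
10^4 ≡ 100^2 = 10000 ≡ 146 (mod 379)
10^8 ≡ 146^2 = 21316 ≡ 92 (mod 379)
10^16 ≡ 92^2 = 8464 ≡ 126 (mod 379)
10^32 ≡ 126^2 = 15876 ≡ 337 (mod 379)
10^64 ≡ 337^2 = 113569 ≡ 248 (mod 379)
10^128 ≡ 248^2 = 61504 ≡ 106 (mod 379)
10^256 ≡ 106^2 = 11236 ≡ 245 (mod 379)
378 = 256 + 64 + 32 + 16 + 8 + 2 in binary powers of 2.
So 10^378 ≡ 245 · 248 · 337 · 126 · 92 · 100 ≡ 1 (mod 379).
Since the result is 1, base 10 gives no evidence that 379 is composite.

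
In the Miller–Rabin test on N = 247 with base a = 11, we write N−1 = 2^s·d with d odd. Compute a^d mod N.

247 − 1 = 246 = 2^1 · 123, so d = 123.
11^1 ≡ 11 (mod 247)
11^2 ≡ 11^2 = 121 ≡ 121 (mod 247)
11^4 ≡ 121^2 = 14641 ≡ 68 (mod 247)
11^8 ≡ 68^2 = 4624 ≡ 178 (mod 247)
11^16 ≡ 178^2 = 31684 ≡ 68 (mod 247)
11^32 ≡ 68^2 = 4624 ≡ 178 (mod 247)
11^64 ≡ 178^2 = 31684 ≡ 68 (mod 247)
123 = 64 + 32 + 16 + 8 + 2 + 1 in binary powers of 2.
So 11^123 ≡ 68 · 178 · 68 · 178 · 121 · 11 ≡ 96 (mod 247).
Squaring chain: 96; never reaches −1, so base 11 is a Miller–Rabin witness that 247 is composite.

96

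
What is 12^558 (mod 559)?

183

12^1 ≡ 12 (mod 559)
12^2 ≡ 12^2 = 144 ≡ 144 (mod 559)
12^4 ≡ 144^2 = 20736 ≡ 53 (mod 559)
12^8 ≡ 53^2 = 2809 ≡ 14 (mod 559)
12^16 ≡ 14^2 = 196 ≡ 196 (mod 559)
12^32 ≡ 196^2 = 38416 ≡ 404 (mod 559)
12^64 ≡ 404^2 = 163216 ≡ 547 (mod 559)
12^128 ≡ 547^2 = 299209 ≡ 144 (mod 559)
12^256 ≡ 144^2 = 20736 ≡ 53 (mod 559)
12^512 ≡ 53^2 = 2809 ≡ 14 (mod 559)
558 = 512 + 32 + 8 + 4 + 2 in binary powers of 2.
So 12^558 ≡ 14 · 404 · 14 · 53 · 144 ≡ 183 (mod 559).
Since 183 ≠ 1, base 12 is a Fermat witness: 559 is composite.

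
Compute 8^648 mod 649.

8^1 ≡ 8 (mod 649)
8^2 ≡ 8^2 = 64 ≡ 64 (mod 649)
8^4 ≡ 64^2 = 4096 ≡ 202 (mod 649)
8^8 ≡ 202^2 = 40804 ≡ 566 (mod 649)
8^16 ≡ 566^2 = 320356 ≡ 399 (mod 649)
8^32 ≡ 399^2 = 159201 ≡ 196 (mod 649)
8^64 ≡ 196^2 = 38416 ≡ 125 (mod 649)
8^128 ≡ 125^2 = 15625 ≡ 49 (mod 649)
8^256 ≡ 49^2 = 2401 ≡ 454 (mod 649)
8^512 ≡ 454^2 = 206116 ≡ 383 (mod 649)
648 = 512 + 128 + 8 in binary powers of 2.
So 8^648 ≡ 383 · 49 · 566 ≡ 588 (mod 649).
Since 588 ≠ 1, base 8 is a Fermat witness: 649 is composite.

588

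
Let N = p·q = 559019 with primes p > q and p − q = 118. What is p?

Since p = q + 118, we have 559019 = q(q + 118), so q² + 118q − 559019 = 0.
Discriminant: 118² + 4·559019 = 13924 + 2236076 = 2250000; √2250000 = 1500.
q = (−118 + 1500)/2 = 691, and p = q + 118 = 809.
Check: 691 · 809 = 559019.

809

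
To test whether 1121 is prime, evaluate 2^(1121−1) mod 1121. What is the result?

833

2^1 ≡ 2 (mod 1121)
2^2 ≡ 2^2 = 4 ≡ 4 (mod 1121)
2^4 ≡ 4^2 = 16 ≡ 16 (mod 1121)
2^8 ≡ 16^2 = 256 ≡ 256 (mod 1121)
2^16 ≡ 256^2 = 65536 ≡ 518 (mod 1121)
2^32 ≡ 518^2 = 268324 ≡ 405 (mod 1121)
2^64 ≡ 405^2 = 164025 ≡ 359 (mod 1121)
2^128 ≡ 359^2 = 128881 ≡ 1087 (mod 1121)
2^256 ≡ 1087^2 = 1181569 ≡ 35 (mod 1121)
2^512 ≡ 35^2 = 1225 ≡ 104 (mod 1121)
2^1024 ≡ 104^2 = 10816 ≡ 727 (mod 1121)
1120 = 1024 + 64 + 32 in binary powers of 2.
So 2^1120 ≡ 727 · 359 · 405 ≡ 833 (mod 1121).
Since 833 ≠ 1, base 2 is a Fermat witness: 1121 is composite.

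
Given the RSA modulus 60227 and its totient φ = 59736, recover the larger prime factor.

263

φ(n) = (p−1)(q−1) = n − (p+q) + 1, so p + q = 60227 − 59736 + 1 = 492.
p and q are the roots of t² − 492t + 60227 = 0.
Discriminant: 492² − 4·60227 = 242064 − 240908 = 1156; √1156 = 34.
q = (492 − 34)/2 = 229, p = (492 + 34)/2 = 263.
Check: 229 · 263 = 60227.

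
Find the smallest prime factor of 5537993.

5537993 is odd.
Digit sum 41, not divisible by 3.
Ends in 3: not divisible by 5.
7: 5537993 = 7·791141 + 6
11: 5537993 = 11·503453 + 10
13: 5537993 = 13·425999 + 6
17: 5537993 = 17·325764 + 5
19: 5537993 = 19·291473 + 6
23: 5537993 = 23·240782 + 7
29: 5537993 = 29·190965 + 8
31: 5537993 = 31·178644 + 29
37: 5537993 = 37·149675 + 18
41: 5537993 = 41·135073

41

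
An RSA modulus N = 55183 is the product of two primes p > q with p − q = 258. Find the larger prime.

397

Since p = q + 258, we have 55183 = q(q + 258), so q² + 258q − 55183 = 0.
Discriminant: 258² + 4·55183 = 66564 + 220732 = 287296; √287296 = 536.
q = (−258 + 536)/2 = 139, and p = q + 258 = 397.
Check: 139 · 397 = 55183.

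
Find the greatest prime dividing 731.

731 = 17 · 43
43 is prime.
So 731 = 17 · 43; the largest prime factor is 43.

43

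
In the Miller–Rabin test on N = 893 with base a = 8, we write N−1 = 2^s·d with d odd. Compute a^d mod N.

521

893 − 1 = 892 = 2^2 · 223, so d = 223.
8^1 ≡ 8 (mod 893)
8^2 ≡ 8^2 = 64 ≡ 64 (mod 893)
8^4 ≡ 64^2 = 4096 ≡ 524 (mod 893)
8^8 ≡ 524^2 = 274576 ≡ 425 (mod 893)
8^16 ≡ 425^2 = 180625 ≡ 239 (mod 893)
8^32 ≡ 239^2 = 57121 ≡ 862 (mod 893)
8^64 ≡ 862^2 = 743044 ≡ 68 (mod 893)
8^128 ≡ 68^2 = 4624 ≡ 159 (mod 893)
223 = 128 + 64 + 16 + 8 + 4 + 2 + 1 in binary powers of 2.
So 8^223 ≡ 159 · 68 · 239 · 425 · 524 · 64 · 8 ≡ 521 (mod 893).
Squaring chain: 521 → 862; never reaches −1, so base 8 is a Miller–Rabin witness that 893 is composite.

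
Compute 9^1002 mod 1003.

9^1 ≡ 9 (mod 1003)
9^2 ≡ 9^2 = 81 ≡ 81 (mod 1003)
9^4 ≡ 81^2 = 6561 ≡ 543 (mod 1003)
9^8 ≡ 543^2 = 294849 ≡ 970 (mod 1003)
9^16 ≡ 970^2 = 940900 ≡ 86 (mod 1003)
9^32 ≡ 86^2 = 7396 ≡ 375 (mod 1003)
9^64 ≡ 375^2 = 140625 ≡ 205 (mod 1003)
9^128 ≡ 205^2 = 42025 ≡ 902 (mod 1003)
9^256 ≡ 902^2 = 813604 ≡ 171 (mod 1003)
9^512 ≡ 171^2 = 29241 ≡ 154 (mod 1003)
1002 = 512 + 256 + 128 + 64 + 32 + 8 + 2 in binary powers of 2.
So 9^1002 ≡ 154 · 171 · 902 · 205 · 375 · 970 · 81 ≡ 676 (mod 1003).
Since 676 ≠ 1, base 9 is a Fermat witness: 1003 is composite.

676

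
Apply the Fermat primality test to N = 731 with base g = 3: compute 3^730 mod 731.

195

3^1 ≡ 3 (mod 731)
3^2 ≡ 3^2 = 9 ≡ 9 (mod 731)
3^4 ≡ 9^2 = 81 ≡ 81 (mod 731)
3^8 ≡ 81^2 = 6561 ≡ 713 (mod 731)
3^16 ≡ 713^2 = 508369 ≡ 324 (mod 731)
3^32 ≡ 324^2 = 104976 ≡ 443 (mod 731)
3^64 ≡ 443^2 = 196249 ≡ 341 (mod 731)
3^128 ≡ 341^2 = 116281 ≡ 52 (mod 731)
3^256 ≡ 52^2 = 2704 ≡ 511 (mod 731)
3^512 ≡ 511^2 = 261121 ≡ 154 (mod 731)
730 = 512 + 128 + 64 + 16 + 8 + 2 in binary powers of 2.
So 3^730 ≡ 154 · 52 · 341 · 324 · 713 · 9 ≡ 195 (mod 731).
Since 195 ≠ 1, base 3 is a Fermat witness: 731 is composite.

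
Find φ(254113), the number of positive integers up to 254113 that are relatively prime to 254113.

246384

Factor: 254113 = 59^2 · 73.
φ(254113) = 59^1·(59−1) · (73−1) = 3422 · 72 = 246384.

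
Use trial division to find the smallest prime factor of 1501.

19

1501 is odd.
Digit sum 7, not divisible by 3.
Ends in 1: not divisible by 5.
7: 1501 = 7·214 + 3
11: 1501 = 11·136 + 5
13: 1501 = 13·115 + 6
17: 1501 = 17·88 + 5
19: 1501 = 19·79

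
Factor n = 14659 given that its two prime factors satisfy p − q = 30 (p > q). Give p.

137

Since p = q + 30, we have 14659 = q(q + 30), so q² + 30q − 14659 = 0.
Discriminant: 30² + 4·14659 = 900 + 58636 = 59536; √59536 = 244.
q = (−30 + 244)/2 = 107, and p = q + 30 = 137.
Check: 107 · 137 = 14659.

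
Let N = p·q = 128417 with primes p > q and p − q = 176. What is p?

457

Since p = q + 176, we have 128417 = q(q + 176), so q² + 176q − 128417 = 0.
Discriminant: 176² + 4·128417 = 30976 + 513668 = 544644; √544644 = 738.
q = (−176 + 738)/2 = 281, and p = q + 176 = 457.
Check: 281 · 457 = 128417.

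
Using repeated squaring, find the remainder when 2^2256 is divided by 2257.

2193

2^1 ≡ 2 (mod 2257)
2^2 ≡ 2^2 = 4 ≡ 4 (mod 2257)
2^4 ≡ 4^2 = 16 ≡ 16 (mod 2257)
2^8 ≡ 16^2 = 256 ≡ 256 (mod 2257)
2^16 ≡ 256^2 = 65536 ≡ 83 (mod 2257)
2^32 ≡ 83^2 = 6889 ≡ 118 (mod 2257)
2^64 ≡ 118^2 = 13924 ≡ 382 (mod 2257)
2^128 ≡ 382^2 = 145924 ≡ 1476 (mod 2257)
2^256 ≡ 1476^2 = 2178576 ≡ 571 (mod 2257)
2^512 ≡ 571^2 = 326041 ≡ 1033 (mod 2257)
2^1024 ≡ 1033^2 = 1067089 ≡ 1785 (mod 2257)
2^2048 ≡ 1785^2 = 3186225 ≡ 1598 (mod 2257)
2256 = 2048 + 128 + 64 + 16 in binary powers of 2.
So 2^2256 ≡ 1598 · 1476 · 382 · 83 ≡ 2193 (mod 2257).
Since 2193 ≠ 1, base 2 is a Fermat witness: 2257 is composite.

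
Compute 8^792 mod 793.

8^1 ≡ 8 (mod 793)
8^2 ≡ 8^2 = 64 ≡ 64 (mod 793)
8^4 ≡ 64^2 = 4096 ≡ 131 (mod 793)
8^8 ≡ 131^2 = 17161 ≡ 508 (mod 793)
8^16 ≡ 508^2 = 258064 ≡ 339 (mod 793)
8^32 ≡ 339^2 = 114921 ≡ 729 (mod 793)
8^64 ≡ 729^2 = 531441 ≡ 131 (mod 793)
8^128 ≡ 131^2 = 17161 ≡ 508 (mod 793)
8^256 ≡ 508^2 = 258064 ≡ 339 (mod 793)
8^512 ≡ 339^2 = 114921 ≡ 729 (mod 793)
792 = 512 + 256 + 16 + 8 in binary powers of 2.
So 8^792 ≡ 729 · 339 · 339 · 508 ≡ 729 (mod 793).
Since 729 ≠ 1, base 8 is a Fermat witness: 793 is composite.

729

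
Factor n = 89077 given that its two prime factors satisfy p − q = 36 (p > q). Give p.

317

Since p = q + 36, we have 89077 = q(q + 36), so q² + 36q − 89077 = 0.
Discriminant: 36² + 4·89077 = 1296 + 356308 = 357604; √357604 = 598.
q = (−36 + 598)/2 = 281, and p = q + 36 = 317.
Check: 281 · 317 = 89077.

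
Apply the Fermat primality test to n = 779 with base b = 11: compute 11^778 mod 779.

144

11^1 ≡ 11 (mod 779)
11^2 ≡ 11^2 = 121 ≡ 121 (mod 779)
11^4 ≡ 121^2 = 14641 ≡ 619 (mod 779)
11^8 ≡ 619^2 = 383161 ≡ 672 (mod 779)
11^16 ≡ 672^2 = 451584 ≡ 543 (mod 779)
11^32 ≡ 543^2 = 294849 ≡ 387 (mod 779)
11^64 ≡ 387^2 = 149769 ≡ 201 (mod 779)
11^128 ≡ 201^2 = 40401 ≡ 672 (mod 779)
11^256 ≡ 672^2 = 451584 ≡ 543 (mod 779)
11^512 ≡ 543^2 = 294849 ≡ 387 (mod 779)
778 = 512 + 256 + 8 + 2 in binary powers of 2.
So 11^778 ≡ 387 · 543 · 672 · 121 ≡ 144 (mod 779).
Since 144 ≠ 1, base 11 is a Fermat witness: 779 is composite.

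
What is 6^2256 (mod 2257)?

741

6^1 ≡ 6 (mod 2257)
6^2 ≡ 6^2 = 36 ≡ 36 (mod 2257)
6^4 ≡ 36^2 = 1296 ≡ 1296 (mod 2257)
6^8 ≡ 1296^2 = 1679616 ≡ 408 (mod 2257)
6^16 ≡ 408^2 = 166464 ≡ 1703 (mod 2257)
6^32 ≡ 1703^2 = 2900209 ≡ 2221 (mod 2257)
6^64 ≡ 2221^2 = 4932841 ≡ 1296 (mod 2257)
6^128 ≡ 1296^2 = 1679616 ≡ 408 (mod 2257)
6^256 ≡ 408^2 = 166464 ≡ 1703 (mod 2257)
6^512 ≡ 1703^2 = 2900209 ≡ 2221 (mod 2257)
6^1024 ≡ 2221^2 = 4932841 ≡ 1296 (mod 2257)
6^2048 ≡ 1296^2 = 1679616 ≡ 408 (mod 2257)
2256 = 2048 + 128 + 64 + 16 in binary powers of 2.
So 6^2256 ≡ 408 · 408 · 1296 · 1703 ≡ 741 (mod 2257).
Since 741 ≠ 1, base 6 is a Fermat witness: 2257 is composite.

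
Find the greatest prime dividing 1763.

1763 = 41 · 43
43 is prime.
So 1763 = 41 · 43; the largest prime factor is 43.

43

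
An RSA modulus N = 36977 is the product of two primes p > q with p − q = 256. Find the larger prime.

359

Since p = q + 256, we have 36977 = q(q + 256), so q² + 256q − 36977 = 0.
Discriminant: 256² + 4·36977 = 65536 + 147908 = 213444; √213444 = 462.
q = (−256 + 462)/2 = 103, and p = q + 256 = 359.
Check: 103 · 359 = 36977.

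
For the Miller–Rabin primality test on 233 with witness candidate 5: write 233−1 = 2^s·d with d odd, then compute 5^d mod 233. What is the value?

12

233 − 1 = 232 = 2^3 · 29, so d = 29.
5^1 ≡ 5 (mod 233)
5^2 ≡ 5^2 = 25 ≡ 25 (mod 233)
5^4 ≡ 25^2 = 625 ≡ 159 (mod 233)
5^8 ≡ 159^2 = 25281 ≡ 117 (mod 233)
5^16 ≡ 117^2 = 13689 ≡ 175 (mod 233)
29 = 16 + 8 + 4 + 1 in binary powers of 2.
So 5^29 ≡ 175 · 117 · 159 · 5 ≡ 12 (mod 233).
Squaring chain: 12 → 144 → 232; reaches −1, so base 5 does not prove 233 composite.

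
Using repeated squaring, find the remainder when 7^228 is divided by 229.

7^1 ≡ 7 (mod 229)
7^2 ≡ 7^2 = 49 ≡ 49 (mod 229)
7^4 ≡ 49^2 = 2401 ≡ 111 (mod 229)
7^8 ≡ 111^2 = 12321 ≡ 184 (mod 229)
7^16 ≡ 184^2 = 33856 ≡ 193 (mod 229)
7^32 ≡ 193^2 = 37249 ≡ 151 (mod 229)
7^64 ≡ 151^2 = 22801 ≡ 130 (mod 229)
7^128 ≡ 130^2 = 16900 ≡ 183 (mod 229)
228 = 128 + 64 + 32 + 4 in binary powers of 2.
So 7^228 ≡ 183 · 130 · 151 · 111 ≡ 1 (mod 229).
Since the result is 1, base 7 gives no evidence that 229 is composite.

1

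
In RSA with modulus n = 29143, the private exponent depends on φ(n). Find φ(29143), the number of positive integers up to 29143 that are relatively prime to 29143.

28800

Factor: 29143 = 151 · 193.
φ(29143) = (151−1) · (193−1) = 150 · 192 = 28800.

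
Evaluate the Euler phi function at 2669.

2496

Factor: 2669 = 17 · 157.
φ(2669) = (17−1) · (157−1) = 16 · 156 = 2496.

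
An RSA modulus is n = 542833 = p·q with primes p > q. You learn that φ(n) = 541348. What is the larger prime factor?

φ(n) = (p−1)(q−1) = n − (p+q) + 1, so p + q = 542833 − 541348 + 1 = 1486.
p and q are the roots of t² − 1486t + 542833 = 0.
Discriminant: 1486² − 4·542833 = 2208196 − 2171332 = 36864; √36864 = 192.
q = (1486 − 192)/2 = 647, p = (1486 + 192)/2 = 839.
Check: 647 · 839 = 542833.

839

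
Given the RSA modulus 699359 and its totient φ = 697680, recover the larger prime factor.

φ(n) = (p−1)(q−1) = n − (p+q) + 1, so p + q = 699359 − 697680 + 1 = 1680.
p and q are the roots of t² − 1680t + 699359 = 0.
Discriminant: 1680² − 4·699359 = 2822400 − 2797436 = 24964; √24964 = 158.
q = (1680 − 158)/2 = 761, p = (1680 + 158)/2 = 919.
Check: 761 · 919 = 699359.

919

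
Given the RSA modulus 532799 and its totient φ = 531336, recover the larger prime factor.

φ(n) = (p−1)(q−1) = n − (p+q) + 1, so p + q = 532799 − 531336 + 1 = 1464.
p and q are the roots of t² − 1464t + 532799 = 0.
Discriminant: 1464² − 4·532799 = 2143296 − 2131196 = 12100; √12100 = 110.
q = (1464 − 110)/2 = 677, p = (1464 + 110)/2 = 787.
Check: 677 · 787 = 532799.

787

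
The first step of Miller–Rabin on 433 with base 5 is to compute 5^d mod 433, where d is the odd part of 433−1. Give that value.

433 − 1 = 432 = 2^4 · 27, so d = 27.
5^1 ≡ 5 (mod 433)
5^2 ≡ 5^2 = 25 ≡ 25 (mod 433)
5^4 ≡ 25^2 = 625 ≡ 192 (mod 433)
5^8 ≡ 192^2 = 36864 ≡ 59 (mod 433)
5^16 ≡ 59^2 = 3481 ≡ 17 (mod 433)
27 = 16 + 8 + 2 + 1 in binary powers of 2.
So 5^27 ≡ 17 · 59 · 25 · 5 ≡ 238 (mod 433).
Squaring chain: 238 → 354 → 179 → 432; reaches −1, so base 5 does not prove 433 composite.

238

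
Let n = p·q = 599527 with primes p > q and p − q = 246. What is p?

907

Since p = q + 246, we have 599527 = q(q + 246), so q² + 246q − 599527 = 0.
Discriminant: 246² + 4·599527 = 60516 + 2398108 = 2458624; √2458624 = 1568.
q = (−246 + 1568)/2 = 661, and p = q + 246 = 907.
Check: 661 · 907 = 599527.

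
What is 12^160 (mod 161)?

9

12^1 ≡ 12 (mod 161)
12^2 ≡ 12^2 = 144 ≡ 144 (mod 161)
12^4 ≡ 144^2 = 20736 ≡ 128 (mod 161)
12^8 ≡ 128^2 = 16384 ≡ 123 (mod 161)
12^16 ≡ 123^2 = 15129 ≡ 156 (mod 161)
12^32 ≡ 156^2 = 24336 ≡ 25 (mod 161)
12^64 ≡ 25^2 = 625 ≡ 142 (mod 161)
12^128 ≡ 142^2 = 20164 ≡ 39 (mod 161)
160 = 128 + 32 in binary powers of 2.
So 12^160 ≡ 39 · 25 ≡ 9 (mod 161).
Since 9 ≠ 1, base 12 is a Fermat witness: 161 is composite.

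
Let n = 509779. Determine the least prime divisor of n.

509779 is odd.
Digit sum 37, not divisible by 3.
Ends in 9: not divisible by 5.
7: 509779 = 7·72825 + 4
11: 509779 = 11·46343 + 6
13: 509779 = 13·39213 + 10
17: 509779 = 17·29987

17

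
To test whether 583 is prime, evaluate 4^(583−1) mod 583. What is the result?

4^1 ≡ 4 (mod 583)
4^2 ≡ 4^2 = 16 ≡ 16 (mod 583)
4^4 ≡ 16^2 = 256 ≡ 256 (mod 583)
4^8 ≡ 256^2 = 65536 ≡ 240 (mod 583)
4^16 ≡ 240^2 = 57600 ≡ 466 (mod 583)
4^32 ≡ 466^2 = 217156 ≡ 280 (mod 583)
4^64 ≡ 280^2 = 78400 ≡ 278 (mod 583)
4^128 ≡ 278^2 = 77284 ≡ 328 (mod 583)
4^256 ≡ 328^2 = 107584 ≡ 312 (mod 583)
4^512 ≡ 312^2 = 97344 ≡ 566 (mod 583)
582 = 512 + 64 + 4 + 2 in binary powers of 2.
So 4^582 ≡ 566 · 278 · 256 · 16 ≡ 236 (mod 583).
Since 236 ≠ 1, base 4 is a Fermat witness: 583 is composite.

236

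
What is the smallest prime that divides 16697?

16697 is odd.
Digit sum 29, not divisible by 3.
Ends in 7: not divisible by 5.
7: 16697 = 7·2385 + 2
11: 16697 = 11·1517 + 10
13: 16697 = 13·1284 + 5
17: 16697 = 17·982 + 3
19: 16697 = 19·878 + 15
23: 16697 = 23·725 + 22
29: 16697 = 29·575 + 22
31: 16697 = 31·538 + 19
37: 16697 = 37·451 + 10
41: 16697 = 41·407 + 10
43: 16697 = 43·388 + 13
47: 16697 = 47·355 + 12
53: 16697 = 53·315 + 2
59: 16697 = 59·283

59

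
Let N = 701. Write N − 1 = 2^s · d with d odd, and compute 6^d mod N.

700

701 − 1 = 700 = 2^2 · 175, so d = 175.
6^1 ≡ 6 (mod 701)
6^2 ≡ 6^2 = 36 ≡ 36 (mod 701)
6^4 ≡ 36^2 = 1296 ≡ 595 (mod 701)
6^8 ≡ 595^2 = 354025 ≡ 20 (mod 701)
6^16 ≡ 20^2 = 400 ≡ 400 (mod 701)
6^32 ≡ 400^2 = 160000 ≡ 172 (mod 701)
6^64 ≡ 172^2 = 29584 ≡ 142 (mod 701)
6^128 ≡ 142^2 = 20164 ≡ 536 (mod 701)
175 = 128 + 32 + 8 + 4 + 2 + 1 in binary powers of 2.
So 6^175 ≡ 536 · 172 · 20 · 595 · 36 · 6 ≡ 700 (mod 701).
Since 6^d ≡ 700 (mod 701), base 6 does not prove 701 composite.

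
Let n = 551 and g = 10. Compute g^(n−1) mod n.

10^1 ≡ 10 (mod 551)
10^2 ≡ 10^2 = 100 ≡ 100 (mod 551)
10^4 ≡ 100^2 = 10000 ≡ 82 (mod 551)
10^8 ≡ 82^2 = 6724 ≡ 112 (mod 551)
10^16 ≡ 112^2 = 12544 ≡ 422 (mod 551)
10^32 ≡ 422^2 = 178084 ≡ 111 (mod 551)
10^64 ≡ 111^2 = 12321 ≡ 199 (mod 551)
10^128 ≡ 199^2 = 39601 ≡ 480 (mod 551)
10^256 ≡ 480^2 = 230400 ≡ 82 (mod 551)
10^512 ≡ 82^2 = 6724 ≡ 112 (mod 551)
550 = 512 + 32 + 4 + 2 in binary powers of 2.
So 10^550 ≡ 112 · 111 · 82 · 100 ≡ 237 (mod 551).
Since 237 ≠ 1, base 10 is a Fermat witness: 551 is composite.

237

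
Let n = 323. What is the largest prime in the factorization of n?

323 = 17 · 19
19 is prime.
So 323 = 17 · 19; the largest prime factor is 19.

19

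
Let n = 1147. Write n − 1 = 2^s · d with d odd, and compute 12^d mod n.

1046

1147 − 1 = 1146 = 2^1 · 573, so d = 573.
12^1 ≡ 12 (mod 1147)
12^2 ≡ 12^2 = 144 ≡ 144 (mod 1147)
12^4 ≡ 144^2 = 20736 ≡ 90 (mod 1147)
12^8 ≡ 90^2 = 8100 ≡ 71 (mod 1147)
12^16 ≡ 71^2 = 5041 ≡ 453 (mod 1147)
12^32 ≡ 453^2 = 205209 ≡ 1043 (mod 1147)
12^64 ≡ 1043^2 = 1087849 ≡ 493 (mod 1147)
12^128 ≡ 493^2 = 243049 ≡ 1032 (mod 1147)
12^256 ≡ 1032^2 = 1065024 ≡ 608 (mod 1147)
12^512 ≡ 608^2 = 369664 ≡ 330 (mod 1147)
573 = 512 + 32 + 16 + 8 + 4 + 1 in binary powers of 2.
So 12^573 ≡ 330 · 1043 · 453 · 71 · 90 · 12 ≡ 1046 (mod 1147).
Squaring chain: 1046; never reaches −1, so base 12 is a Miller–Rabin witness that 1147 is composite.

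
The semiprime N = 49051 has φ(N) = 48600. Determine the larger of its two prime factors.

271

φ(n) = (p−1)(q−1) = n − (p+q) + 1, so p + q = 49051 − 48600 + 1 = 452.
p and q are the roots of t² − 452t + 49051 = 0.
Discriminant: 452² − 4·49051 = 204304 − 196204 = 8100; √8100 = 90.
q = (452 − 90)/2 = 181, p = (452 + 90)/2 = 271.
Check: 181 · 271 = 49051.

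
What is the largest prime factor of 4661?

4661 = 59 · 79
79 is prime.
So 4661 = 59 · 79; the largest prime factor is 79.

79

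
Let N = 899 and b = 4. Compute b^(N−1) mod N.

4^1 ≡ 4 (mod 899)
4^2 ≡ 4^2 = 16 ≡ 16 (mod 899)
4^4 ≡ 16^2 = 256 ≡ 256 (mod 899)
4^8 ≡ 256^2 = 65536 ≡ 808 (mod 899)
4^16 ≡ 808^2 = 652864 ≡ 190 (mod 899)
4^32 ≡ 190^2 = 36100 ≡ 140 (mod 899)
4^64 ≡ 140^2 = 19600 ≡ 721 (mod 899)
4^128 ≡ 721^2 = 519841 ≡ 219 (mod 899)
4^256 ≡ 219^2 = 47961 ≡ 314 (mod 899)
4^512 ≡ 314^2 = 98596 ≡ 605 (mod 899)
898 = 512 + 256 + 128 + 2 in binary powers of 2.
So 4^898 ≡ 605 · 314 · 219 · 16 ≡ 219 (mod 899).
Since 219 ≠ 1, base 4 is a Fermat witness: 899 is composite.

219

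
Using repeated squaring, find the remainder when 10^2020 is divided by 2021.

10^1 ≡ 10 (mod 2021)
10^2 ≡ 10^2 = 100 ≡ 100 (mod 2021)
10^4 ≡ 100^2 = 10000 ≡ 1916 (mod 2021)
10^8 ≡ 1916^2 = 3671056 ≡ 920 (mod 2021)
10^16 ≡ 920^2 = 846400 ≡ 1622 (mod 2021)
10^32 ≡ 1622^2 = 2630884 ≡ 1563 (mod 2021)
10^64 ≡ 1563^2 = 2442969 ≡ 1601 (mod 2021)
10^128 ≡ 1601^2 = 2563201 ≡ 573 (mod 2021)
10^256 ≡ 573^2 = 328329 ≡ 927 (mod 2021)
10^512 ≡ 927^2 = 859329 ≡ 404 (mod 2021)
10^1024 ≡ 404^2 = 163216 ≡ 1536 (mod 2021)
2020 = 1024 + 512 + 256 + 128 + 64 + 32 + 4 in binary powers of 2.
So 10^2020 ≡ 1536 · 404 · 927 · 573 · 1601 · 1563 · 1916 ≡ 1615 (mod 2021).
Since 1615 ≠ 1, base 10 is a Fermat witness: 2021 is composite.

1615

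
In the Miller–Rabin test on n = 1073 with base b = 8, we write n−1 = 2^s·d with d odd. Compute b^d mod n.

177

1073 − 1 = 1072 = 2^4 · 67, so d = 67.
8^1 ≡ 8 (mod 1073)
8^2 ≡ 8^2 = 64 ≡ 64 (mod 1073)
8^4 ≡ 64^2 = 4096 ≡ 877 (mod 1073)
8^8 ≡ 877^2 = 769129 ≡ 861 (mod 1073)
8^16 ≡ 861^2 = 741321 ≡ 951 (mod 1073)
8^32 ≡ 951^2 = 904401 ≡ 935 (mod 1073)
8^64 ≡ 935^2 = 874225 ≡ 803 (mod 1073)
67 = 64 + 2 + 1 in binary powers of 2.
So 8^67 ≡ 803 · 64 · 8 ≡ 177 (mod 1073).
Squaring chain: 177 → 212 → 951 → 935; never reaches −1, so base 8 is a Miller–Rabin witness that 1073 is composite.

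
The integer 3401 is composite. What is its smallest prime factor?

3401 is odd.
Digit sum 8, not divisible by 3.
Ends in 1: not divisible by 5.
7: 3401 = 7·485 + 6
11: 3401 = 11·309 + 2
13: 3401 = 13·261 + 8
17: 3401 = 17·200 + 1
19: 3401 = 19·179

19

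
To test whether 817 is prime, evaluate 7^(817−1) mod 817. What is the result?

7^1 ≡ 7 (mod 817)
7^2 ≡ 7^2 = 49 ≡ 49 (mod 817)
7^4 ≡ 49^2 = 2401 ≡ 767 (mod 817)
7^8 ≡ 767^2 = 588289 ≡ 49 (mod 817)
7^16 ≡ 49^2 = 2401 ≡ 767 (mod 817)
7^32 ≡ 767^2 = 588289 ≡ 49 (mod 817)
7^64 ≡ 49^2 = 2401 ≡ 767 (mod 817)
7^128 ≡ 767^2 = 588289 ≡ 49 (mod 817)
7^256 ≡ 49^2 = 2401 ≡ 767 (mod 817)
7^512 ≡ 767^2 = 588289 ≡ 49 (mod 817)
816 = 512 + 256 + 32 + 16 in binary powers of 2.
So 7^816 ≡ 49 · 767 · 49 · 767 ≡ 1 (mod 817).
Since the result is 1, base 7 gives no evidence that 817 is composite.

1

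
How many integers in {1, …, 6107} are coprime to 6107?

Factor: 6107 = 31 · 197.
φ(6107) = (31−1) · (197−1) = 30 · 196 = 5880.

5880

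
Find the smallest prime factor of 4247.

4247 is odd.
Digit sum 17, not divisible by 3.
Ends in 7: not divisible by 5.
7: 4247 = 7·606 + 5
11: 4247 = 11·386 + 1
13: 4247 = 13·326 + 9
17: 4247 = 17·249 + 14
19: 4247 = 19·223 + 10
23: 4247 = 23·184 + 15
29: 4247 = 29·146 + 13
31: 4247 = 31·137

31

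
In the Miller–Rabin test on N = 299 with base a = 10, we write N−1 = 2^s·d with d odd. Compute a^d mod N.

299 − 1 = 298 = 2^1 · 149, so d = 149.
10^1 ≡ 10 (mod 299)
10^2 ≡ 10^2 = 100 ≡ 100 (mod 299)
10^4 ≡ 100^2 = 10000 ≡ 133 (mod 299)
10^8 ≡ 133^2 = 17689 ≡ 48 (mod 299)
10^16 ≡ 48^2 = 2304 ≡ 211 (mod 299)
10^32 ≡ 211^2 = 44521 ≡ 269 (mod 299)
10^64 ≡ 269^2 = 72361 ≡ 3 (mod 299)
10^128 ≡ 3^2 = 9 ≡ 9 (mod 299)
149 = 128 + 16 + 4 + 1 in binary powers of 2.
So 10^149 ≡ 9 · 211 · 133 · 10 ≡ 17 (mod 299).
Squaring chain: 17; never reaches −1, so base 10 is a Miller–Rabin witness that 299 is composite.

17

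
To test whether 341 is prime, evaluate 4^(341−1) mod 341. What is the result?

1

4^1 ≡ 4 (mod 341)
4^2 ≡ 4^2 = 16 ≡ 16 (mod 341)
4^4 ≡ 16^2 = 256 ≡ 256 (mod 341)
4^8 ≡ 256^2 = 65536 ≡ 64 (mod 341)
4^16 ≡ 64^2 = 4096 ≡ 4 (mod 341)
4^32 ≡ 4^2 = 16 ≡ 16 (mod 341)
4^64 ≡ 16^2 = 256 ≡ 256 (mod 341)
4^128 ≡ 256^2 = 65536 ≡ 64 (mod 341)
4^256 ≡ 64^2 = 4096 ≡ 4 (mod 341)
340 = 256 + 64 + 16 + 4 in binary powers of 2.
So 4^340 ≡ 4 · 256 · 4 · 256 ≡ 1 (mod 341).
Since the result is 1, base 4 gives no evidence that 341 is composite.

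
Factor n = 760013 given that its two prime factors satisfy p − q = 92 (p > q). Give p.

919

Since p = q + 92, we have 760013 = q(q + 92), so q² + 92q − 760013 = 0.
Discriminant: 92² + 4·760013 = 8464 + 3040052 = 3048516; √3048516 = 1746.
q = (−92 + 1746)/2 = 827, and p = q + 92 = 919.
Check: 827 · 919 = 760013.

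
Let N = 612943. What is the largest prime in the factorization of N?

97

612943 = 71 · 8633
8633 = 89 · 97
97 is prime.
So 612943 = 71 · 89 · 97; the largest prime factor is 97.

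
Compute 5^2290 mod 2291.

5^1 ≡ 5 (mod 2291)
5^2 ≡ 5^2 = 25 ≡ 25 (mod 2291)
5^4 ≡ 25^2 = 625 ≡ 625 (mod 2291)
5^8 ≡ 625^2 = 390625 ≡ 1155 (mod 2291)
5^16 ≡ 1155^2 = 1334025 ≡ 663 (mod 2291)
5^32 ≡ 663^2 = 439569 ≡ 1988 (mod 2291)
5^64 ≡ 1988^2 = 3952144 ≡ 169 (mod 2291)
5^128 ≡ 169^2 = 28561 ≡ 1069 (mod 2291)
5^256 ≡ 1069^2 = 1142761 ≡ 1843 (mod 2291)
5^512 ≡ 1843^2 = 3396649 ≡ 1387 (mod 2291)
5^1024 ≡ 1387^2 = 1923769 ≡ 1620 (mod 2291)
5^2048 ≡ 1620^2 = 2624400 ≡ 1205 (mod 2291)
2290 = 2048 + 128 + 64 + 32 + 16 + 2 in binary powers of 2.
So 5^2290 ≡ 1205 · 1069 · 169 · 1988 · 663 · 25 ≡ 111 (mod 2291).
Since 111 ≠ 1, base 5 is a Fermat witness: 2291 is composite.

111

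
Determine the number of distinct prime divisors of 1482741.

5

1482741 = 3^2 · 164749
164749 = 13 · 12673
12673 = 19 · 667
667 = 23 · 29
1482741 = 3^2 · 13 · 19 · 23 · 29, which has 5 distinct prime factors.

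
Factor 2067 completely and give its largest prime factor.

53

2067 = 3 · 689
689 = 13 · 53
53 is prime.
So 2067 = 3 · 13 · 53; the largest prime factor is 53.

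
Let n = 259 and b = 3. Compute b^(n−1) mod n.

211

3^1 ≡ 3 (mod 259)
3^2 ≡ 3^2 = 9 ≡ 9 (mod 259)
3^4 ≡ 9^2 = 81 ≡ 81 (mod 259)
3^8 ≡ 81^2 = 6561 ≡ 86 (mod 259)
3^16 ≡ 86^2 = 7396 ≡ 144 (mod 259)
3^32 ≡ 144^2 = 20736 ≡ 16 (mod 259)
3^64 ≡ 16^2 = 256 ≡ 256 (mod 259)
3^128 ≡ 256^2 = 65536 ≡ 9 (mod 259)
3^256 ≡ 9^2 = 81 ≡ 81 (mod 259)
258 = 256 + 2 in binary powers of 2.
So 3^258 ≡ 81 · 9 ≡ 211 (mod 259).
Since 211 ≠ 1, base 3 is a Fermat witness: 259 is composite.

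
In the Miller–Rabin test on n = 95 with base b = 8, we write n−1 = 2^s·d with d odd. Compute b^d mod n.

95 − 1 = 94 = 2^1 · 47, so d = 47.
8^1 ≡ 8 (mod 95)
8^2 ≡ 8^2 = 64 ≡ 64 (mod 95)
8^4 ≡ 64^2 = 4096 ≡ 11 (mod 95)
8^8 ≡ 11^2 = 121 ≡ 26 (mod 95)
8^16 ≡ 26^2 = 676 ≡ 11 (mod 95)
8^32 ≡ 11^2 = 121 ≡ 26 (mod 95)
47 = 32 + 8 + 4 + 2 + 1 in binary powers of 2.
So 8^47 ≡ 26 · 26 · 11 · 64 · 8 ≡ 12 (mod 95).
Squaring chain: 12; never reaches −1, so base 8 is a Miller–Rabin witness that 95 is composite.

12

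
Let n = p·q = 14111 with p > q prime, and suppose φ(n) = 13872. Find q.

φ(n) = (p−1)(q−1) = n − (p+q) + 1, so p + q = 14111 − 13872 + 1 = 240.
p and q are the roots of t² − 240t + 14111 = 0.
Discriminant: 240² − 4·14111 = 57600 − 56444 = 1156; √1156 = 34.
q = (240 − 34)/2 = 103, p = (240 + 34)/2 = 137.
Check: 103 · 137 = 14111.

103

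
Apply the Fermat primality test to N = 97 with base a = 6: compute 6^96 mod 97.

6^1 ≡ 6 (mod 97)
6^2 ≡ 6^2 = 36 ≡ 36 (mod 97)
6^4 ≡ 36^2 = 1296 ≡ 35 (mod 97)
6^8 ≡ 35^2 = 1225 ≡ 61 (mod 97)
6^16 ≡ 61^2 = 3721 ≡ 35 (mod 97)
6^32 ≡ 35^2 = 1225 ≡ 61 (mod 97)
6^64 ≡ 61^2 = 3721 ≡ 35 (mod 97)
96 = 64 + 32 in binary powers of 2.
So 6^96 ≡ 35 · 61 ≡ 1 (mod 97).
Since the result is 1, base 6 gives no evidence that 97 is composite.

1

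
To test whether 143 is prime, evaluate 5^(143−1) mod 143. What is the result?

25

5^1 ≡ 5 (mod 143)
5^2 ≡ 5^2 = 25 ≡ 25 (mod 143)
5^4 ≡ 25^2 = 625 ≡ 53 (mod 143)
5^8 ≡ 53^2 = 2809 ≡ 92 (mod 143)
5^16 ≡ 92^2 = 8464 ≡ 27 (mod 143)
5^32 ≡ 27^2 = 729 ≡ 14 (mod 143)
5^64 ≡ 14^2 = 196 ≡ 53 (mod 143)
5^128 ≡ 53^2 = 2809 ≡ 92 (mod 143)
142 = 128 + 8 + 4 + 2 in binary powers of 2.
So 5^142 ≡ 92 · 92 · 53 · 25 ≡ 25 (mod 143).
Since 25 ≠ 1, base 5 is a Fermat witness: 143 is composite.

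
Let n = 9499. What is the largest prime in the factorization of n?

9499 = 7 · 1357
1357 = 23 · 59
59 is prime.
So 9499 = 7 · 23 · 59; the largest prime factor is 59.

59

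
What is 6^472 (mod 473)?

6^1 ≡ 6 (mod 473)
6^2 ≡ 6^2 = 36 ≡ 36 (mod 473)
6^4 ≡ 36^2 = 1296 ≡ 350 (mod 473)
6^8 ≡ 350^2 = 122500 ≡ 466 (mod 473)
6^16 ≡ 466^2 = 217156 ≡ 49 (mod 473)
6^32 ≡ 49^2 = 2401 ≡ 36 (mod 473)
6^64 ≡ 36^2 = 1296 ≡ 350 (mod 473)
6^128 ≡ 350^2 = 122500 ≡ 466 (mod 473)
6^256 ≡ 466^2 = 217156 ≡ 49 (mod 473)
472 = 256 + 128 + 64 + 16 + 8 in binary powers of 2.
So 6^472 ≡ 49 · 466 · 350 · 49 · 466 ≡ 135 (mod 473).
Since 135 ≠ 1, base 6 is a Fermat witness: 473 is composite.

135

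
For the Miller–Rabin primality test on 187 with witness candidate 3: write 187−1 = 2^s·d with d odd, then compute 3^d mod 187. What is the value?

148

187 − 1 = 186 = 2^1 · 93, so d = 93.
3^1 ≡ 3 (mod 187)
3^2 ≡ 3^2 = 9 ≡ 9 (mod 187)
3^4 ≡ 9^2 = 81 ≡ 81 (mod 187)
3^8 ≡ 81^2 = 6561 ≡ 16 (mod 187)
3^16 ≡ 16^2 = 256 ≡ 69 (mod 187)
3^32 ≡ 69^2 = 4761 ≡ 86 (mod 187)
3^64 ≡ 86^2 = 7396 ≡ 103 (mod 187)
93 = 64 + 16 + 8 + 4 + 1 in binary powers of 2.
So 3^93 ≡ 103 · 69 · 16 · 81 · 3 ≡ 148 (mod 187).
Squaring chain: 148; never reaches −1, so base 3 is a Miller–Rabin witness that 187 is composite.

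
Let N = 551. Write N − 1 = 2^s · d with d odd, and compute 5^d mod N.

551 − 1 = 550 = 2^1 · 275, so d = 275.
5^1 ≡ 5 (mod 551)
5^2 ≡ 5^2 = 25 ≡ 25 (mod 551)
5^4 ≡ 25^2 = 625 ≡ 74 (mod 551)
5^8 ≡ 74^2 = 5476 ≡ 517 (mod 551)
5^16 ≡ 517^2 = 267289 ≡ 54 (mod 551)
5^32 ≡ 54^2 = 2916 ≡ 161 (mod 551)
5^64 ≡ 161^2 = 25921 ≡ 24 (mod 551)
5^128 ≡ 24^2 = 576 ≡ 25 (mod 551)
5^256 ≡ 25^2 = 625 ≡ 74 (mod 551)
275 = 256 + 16 + 2 + 1 in binary powers of 2.
So 5^275 ≡ 74 · 54 · 25 · 5 ≡ 294 (mod 551).
Squaring chain: 294; never reaches −1, so base 5 is a Miller–Rabin witness that 551 is composite.

294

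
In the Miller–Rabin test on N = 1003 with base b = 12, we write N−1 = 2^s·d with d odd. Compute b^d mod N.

139

1003 − 1 = 1002 = 2^1 · 501, so d = 501.
12^1 ≡ 12 (mod 1003)
12^2 ≡ 12^2 = 144 ≡ 144 (mod 1003)
12^4 ≡ 144^2 = 20736 ≡ 676 (mod 1003)
12^8 ≡ 676^2 = 456976 ≡ 611 (mod 1003)
12^16 ≡ 611^2 = 373321 ≡ 205 (mod 1003)
12^32 ≡ 205^2 = 42025 ≡ 902 (mod 1003)
12^64 ≡ 902^2 = 813604 ≡ 171 (mod 1003)
12^128 ≡ 171^2 = 29241 ≡ 154 (mod 1003)
12^256 ≡ 154^2 = 23716 ≡ 647 (mod 1003)
501 = 256 + 128 + 64 + 32 + 16 + 4 + 1 in binary powers of 2.
So 12^501 ≡ 647 · 154 · 171 · 902 · 205 · 676 · 12 ≡ 139 (mod 1003).
Squaring chain: 139; never reaches −1, so base 12 is a Miller–Rabin witness that 1003 is composite.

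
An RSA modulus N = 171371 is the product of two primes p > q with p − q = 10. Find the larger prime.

Since p = q + 10, we have 171371 = q(q + 10), so q² + 10q − 171371 = 0.
Discriminant: 10² + 4·171371 = 100 + 685484 = 685584; √685584 = 828.
q = (−10 + 828)/2 = 409, and p = q + 10 = 419.
Check: 409 · 419 = 171371.

419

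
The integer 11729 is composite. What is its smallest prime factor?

37

11729 is odd.
Digit sum 20, not divisible by 3.
Ends in 9: not divisible by 5.
7: 11729 = 7·1675 + 4
11: 11729 = 11·1066 + 3
13: 11729 = 13·902 + 3
17: 11729 = 17·689 + 16
19: 11729 = 19·617 + 6
23: 11729 = 23·509 + 22
29: 11729 = 29·404 + 13
31: 11729 = 31·378 + 11
37: 11729 = 37·317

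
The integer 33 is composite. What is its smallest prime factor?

33 is odd.
Digit sum 6, divisible by 3.

3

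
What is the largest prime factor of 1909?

1909 = 23 · 83
83 is prime.
So 1909 = 23 · 83; the largest prime factor is 83.

83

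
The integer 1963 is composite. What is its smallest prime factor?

1963 is odd.
Digit sum 19, not divisible by 3.
Ends in 3: not divisible by 5.
7: 1963 = 7·280 + 3
11: 1963 = 11·178 + 5
13: 1963 = 13·151

13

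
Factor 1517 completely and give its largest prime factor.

1517 = 37 · 41
41 is prime.
So 1517 = 37 · 41; the largest prime factor is 41.

41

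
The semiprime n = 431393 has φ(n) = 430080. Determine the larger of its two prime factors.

φ(n) = (p−1)(q−1) = n − (p+q) + 1, so p + q = 431393 − 430080 + 1 = 1314.
p and q are the roots of t² − 1314t + 431393 = 0.
Discriminant: 1314² − 4·431393 = 1726596 − 1725572 = 1024; √1024 = 32.
q = (1314 − 32)/2 = 641, p = (1314 + 32)/2 = 673.
Check: 641 · 673 = 431393.

673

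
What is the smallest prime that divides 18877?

43

18877 is odd.
Digit sum 31, not divisible by 3.
Ends in 7: not divisible by 5.
7: 18877 = 7·2696 + 5
11: 18877 = 11·1716 + 1
13: 18877 = 13·1452 + 1
17: 18877 = 17·1110 + 7
19: 18877 = 19·993 + 10
23: 18877 = 23·820 + 17
29: 18877 = 29·650 + 27
31: 18877 = 31·608 + 29
37: 18877 = 37·510 + 7
41: 18877 = 41·460 + 17
43: 18877 = 43·439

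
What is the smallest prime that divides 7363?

7363 is odd.
Digit sum 19, not divisible by 3.
Ends in 3: not divisible by 5.
7: 7363 = 7·1051 + 6
11: 7363 = 11·669 + 4
13: 7363 = 13·566 + 5
17: 7363 = 17·433 + 2
19: 7363 = 19·387 + 10
23: 7363 = 23·320 + 3
29: 7363 = 29·253 + 26
31: 7363 = 31·237 + 16
37: 7363 = 37·199

37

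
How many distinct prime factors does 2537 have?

2

2537 = 43 · 59
2537 = 43 · 59, which has 2 distinct prime factors.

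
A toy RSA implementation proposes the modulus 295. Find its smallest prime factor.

295 is odd.
Digit sum 16, not divisible by 3.
Ends in 5: divisible by 5.

5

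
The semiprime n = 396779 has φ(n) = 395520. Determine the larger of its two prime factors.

φ(n) = (p−1)(q−1) = n − (p+q) + 1, so p + q = 396779 − 395520 + 1 = 1260.
p and q are the roots of t² − 1260t + 396779 = 0.
Discriminant: 1260² − 4·396779 = 1587600 − 1587116 = 484; √484 = 22.
q = (1260 − 22)/2 = 619, p = (1260 + 22)/2 = 641.
Check: 619 · 641 = 396779.

641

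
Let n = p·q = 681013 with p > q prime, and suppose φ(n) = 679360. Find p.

881

φ(n) = (p−1)(q−1) = n − (p+q) + 1, so p + q = 681013 − 679360 + 1 = 1654.
p and q are the roots of t² − 1654t + 681013 = 0.
Discriminant: 1654² − 4·681013 = 2735716 − 2724052 = 11664; √11664 = 108.
q = (1654 − 108)/2 = 773, p = (1654 + 108)/2 = 881.
Check: 773 · 881 = 681013.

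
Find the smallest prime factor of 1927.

41

1927 is odd.
Digit sum 19, not divisible by 3.
Ends in 7: not divisible by 5.
7: 1927 = 7·275 + 2
11: 1927 = 11·175 + 2
13: 1927 = 13·148 + 3
17: 1927 = 17·113 + 6
19: 1927 = 19·101 + 8
23: 1927 = 23·83 + 18
29: 1927 = 29·66 + 13
31: 1927 = 31·62 + 5
37: 1927 = 37·52 + 3
41: 1927 = 41·47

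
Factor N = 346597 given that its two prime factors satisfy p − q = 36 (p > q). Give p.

607

Since p = q + 36, we have 346597 = q(q + 36), so q² + 36q − 346597 = 0.
Discriminant: 36² + 4·346597 = 1296 + 1386388 = 1387684; √1387684 = 1178.
q = (−36 + 1178)/2 = 571, and p = q + 36 = 607.
Check: 571 · 607 = 346597.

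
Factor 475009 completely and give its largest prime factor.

97

475009 = 59 · 8051
8051 = 83 · 97
97 is prime.
So 475009 = 59 · 83 · 97; the largest prime factor is 97.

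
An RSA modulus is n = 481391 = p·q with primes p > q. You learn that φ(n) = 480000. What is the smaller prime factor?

641

φ(n) = (p−1)(q−1) = n − (p+q) + 1, so p + q = 481391 − 480000 + 1 = 1392.
p and q are the roots of t² − 1392t + 481391 = 0.
Discriminant: 1392² − 4·481391 = 1937664 − 1925564 = 12100; √12100 = 110.
q = (1392 − 110)/2 = 641, p = (1392 + 110)/2 = 751.
Check: 641 · 751 = 481391.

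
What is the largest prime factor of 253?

23

253 = 11 · 23
23 is prime.
So 253 = 11 · 23; the largest prime factor is 23.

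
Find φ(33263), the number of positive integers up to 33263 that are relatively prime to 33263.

30240

Factor: 33263 = 29 · 31 · 37.
φ(33263) = (29−1) · (31−1) · (37−1) = 28 · 30 · 36 = 30240.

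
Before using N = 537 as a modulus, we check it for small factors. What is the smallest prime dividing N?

3

537 is odd.
Digit sum 15, divisible by 3.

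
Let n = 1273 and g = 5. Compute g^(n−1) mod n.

600

5^1 ≡ 5 (mod 1273)
5^2 ≡ 5^2 = 25 ≡ 25 (mod 1273)
5^4 ≡ 25^2 = 625 ≡ 625 (mod 1273)
5^8 ≡ 625^2 = 390625 ≡ 1087 (mod 1273)
5^16 ≡ 1087^2 = 1181569 ≡ 225 (mod 1273)
5^32 ≡ 225^2 = 50625 ≡ 978 (mod 1273)
5^64 ≡ 978^2 = 956484 ≡ 461 (mod 1273)
5^128 ≡ 461^2 = 212521 ≡ 1203 (mod 1273)
5^256 ≡ 1203^2 = 1447209 ≡ 1081 (mod 1273)
5^512 ≡ 1081^2 = 1168561 ≡ 1220 (mod 1273)
5^1024 ≡ 1220^2 = 1488400 ≡ 263 (mod 1273)
1272 = 1024 + 128 + 64 + 32 + 16 + 8 in binary powers of 2.
So 5^1272 ≡ 263 · 1203 · 461 · 978 · 225 · 1087 ≡ 600 (mod 1273).
Since 600 ≠ 1, base 5 is a Fermat witness: 1273 is composite.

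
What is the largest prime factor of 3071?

83

3071 = 37 · 83
83 is prime.
So 3071 = 37 · 83; the largest prime factor is 83.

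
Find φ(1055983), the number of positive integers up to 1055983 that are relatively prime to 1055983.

1023960

Factor: 1055983 = 71 · 107 · 139.
φ(1055983) = (71−1) · (107−1) · (139−1) = 70 · 106 · 138 = 1023960.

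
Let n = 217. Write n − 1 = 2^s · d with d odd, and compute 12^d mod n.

27

217 − 1 = 216 = 2^3 · 27, so d = 27.
12^1 ≡ 12 (mod 217)
12^2 ≡ 12^2 = 144 ≡ 144 (mod 217)
12^4 ≡ 144^2 = 20736 ≡ 121 (mod 217)
12^8 ≡ 121^2 = 14641 ≡ 102 (mod 217)
12^16 ≡ 102^2 = 10404 ≡ 205 (mod 217)
27 = 16 + 8 + 2 + 1 in binary powers of 2.
So 12^27 ≡ 205 · 102 · 144 · 12 ≡ 27 (mod 217).
Squaring chain: 27 → 78 → 8; never reaches −1, so base 12 is a Miller–Rabin witness that 217 is composite.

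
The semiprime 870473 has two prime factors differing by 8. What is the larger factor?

Since p = q + 8, we have 870473 = q(q + 8), so q² + 8q − 870473 = 0.
Discriminant: 8² + 4·870473 = 64 + 3481892 = 3481956; √3481956 = 1866.
q = (−8 + 1866)/2 = 929, and p = q + 8 = 937.
Check: 929 · 937 = 870473.

937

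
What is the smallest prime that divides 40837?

40837 is odd.
Digit sum 22, not divisible by 3.
Ends in 7: not divisible by 5.
7: 40837 = 7·5833 + 6
11: 40837 = 11·3712 + 5
13: 40837 = 13·3141 + 4
17: 40837 = 17·2402 + 3
19: 40837 = 19·2149 + 6
23: 40837 = 23·1775 + 12
29: 40837 = 29·1408 + 5
31: 40837 = 31·1317 + 10
37: 40837 = 37·1103 + 26
41: 40837 = 41·996 + 1
43: 40837 = 43·949 + 30
47: 40837 = 47·868 + 41
53: 40837 = 53·770 + 27
59: 40837 = 59·692 + 9
61: 40837 = 61·669 + 28
67: 40837 = 67·609 + 34
71: 40837 = 71·575 + 12
73: 40837 = 73·559 + 30
79: 40837 = 79·516 + 73
83: 40837 = 83·492 + 1
89: 40837 = 89·458 + 75
97: 40837 = 97·421

97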